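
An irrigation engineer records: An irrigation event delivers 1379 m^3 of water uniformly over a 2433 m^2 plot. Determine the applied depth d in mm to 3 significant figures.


Approach: apply depth from volume over area, d = (V/A)*1000.
d = (1379 / 2433) * 1000 = 567 mm
Therefore the applied depth d = 567 mm.


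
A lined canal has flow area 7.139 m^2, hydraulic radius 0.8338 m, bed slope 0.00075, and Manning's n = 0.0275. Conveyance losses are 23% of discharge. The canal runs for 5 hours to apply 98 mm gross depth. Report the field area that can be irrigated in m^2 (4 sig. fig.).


Approach: apply Manning's equation with a conveyance and depth budget, Q = (1/n)*A*R^(2/3)*S^(1/2); Q_field = Q*(1-loss); Area = Q_field*t/(d/1000).
Step 1 — canal discharge (Manning's equation):
  Q = (1/0.0275) * 7.139 * 0.8338^(2/3) * 0.00075^(1/2) = 6.29811 m^3/s
Step 2 — delivered flow: Q_field = 6.29811*(1 - 23/100) = 4.84954 m^3/s
Step 3 — volume delivered: V = 4.84954 * 5*3600 = 87291.7 m^3
Step 4 — area served: A = V / (depth/1000) = 87291.7 / 0.098 = 890700 m^2
Therefore the field area that can be irrigated = 890700 m^2.


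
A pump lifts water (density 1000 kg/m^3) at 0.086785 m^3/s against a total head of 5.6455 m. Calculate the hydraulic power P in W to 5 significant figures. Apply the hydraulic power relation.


Approach: apply the hydraulic power relation, P = rho*g*Q*H.
P = 1000 * 9.81 * 0.086785 * 5.6455 = 4806.4 W
Therefore the hydraulic power P = 4806.4 W.


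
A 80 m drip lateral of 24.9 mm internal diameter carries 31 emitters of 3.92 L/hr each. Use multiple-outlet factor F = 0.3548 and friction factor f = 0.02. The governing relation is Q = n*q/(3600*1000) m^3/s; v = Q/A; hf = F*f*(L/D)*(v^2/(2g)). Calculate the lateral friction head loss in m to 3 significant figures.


Q = 31*3.92/(3600*1000) = 3.3756e-05 m^3/s
A = pi*(24.9e-3/2)^2 = 4.8695e-04 m^2, so v = Q/A = 0.069320 m/s
hf = 0.3548*0.02*(80/0.0249)*(0.069320^2/(2*9.81)) = 0.00558 m
Therefore the lateral friction head loss = 0.00558 m.


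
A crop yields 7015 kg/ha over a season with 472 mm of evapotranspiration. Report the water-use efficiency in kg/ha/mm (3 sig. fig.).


Approach: apply the water-use efficiency ratio, WUE = yield/ET.
WUE = 7015 / 472 = 14.9 kg/ha/mm
Therefore the water-use efficiency = 14.9 kg/ha/mm.


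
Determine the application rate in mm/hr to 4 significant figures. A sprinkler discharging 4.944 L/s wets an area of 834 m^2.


Approach: apply the application rate relation, rate = (Q/A)*3600.
rate = (4.944 / 834) * 3600 = 21.34 mm/hr
Therefore the application rate = 21.34 mm/hr.


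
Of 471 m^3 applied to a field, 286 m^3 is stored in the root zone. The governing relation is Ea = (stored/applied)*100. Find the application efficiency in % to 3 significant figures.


Ea = (286/471)*100 = 60.7 %
Therefore the application efficiency = 60.7 %.


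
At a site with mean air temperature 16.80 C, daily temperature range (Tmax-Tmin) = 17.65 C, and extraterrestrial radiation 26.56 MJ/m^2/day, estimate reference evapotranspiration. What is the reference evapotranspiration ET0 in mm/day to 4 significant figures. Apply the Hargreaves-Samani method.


Approach: apply the Hargreaves-Samani method, ET0 = 0.0023*(Tmean+17.8)*sqrt(Tmax-Tmin)*0.408*Ra.
ET0 = 0.0023*(16.80+17.8)*sqrt(17.65)*0.408*26.56 = 3.623 mm/day
Therefore the reference evapotranspiration ET0 = 3.623 mm/day.


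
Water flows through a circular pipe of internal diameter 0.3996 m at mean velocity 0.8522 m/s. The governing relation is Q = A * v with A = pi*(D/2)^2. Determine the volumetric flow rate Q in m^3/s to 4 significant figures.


A = pi*(0.3996/2)^2 = 0.125413 m^2
Q = 0.125413 * 0.8522 = 0.1069 m^3/s
Therefore the volumetric flow rate Q = 0.1069 m^3/s.


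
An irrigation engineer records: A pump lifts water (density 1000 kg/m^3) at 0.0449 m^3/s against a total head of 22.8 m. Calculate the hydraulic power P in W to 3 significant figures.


Approach: apply the hydraulic power relation, P = rho*g*Q*H.
P = 1000 * 9.81 * 0.0449 * 22.8 = 10000 W
Therefore the hydraulic power P = 10000 W.


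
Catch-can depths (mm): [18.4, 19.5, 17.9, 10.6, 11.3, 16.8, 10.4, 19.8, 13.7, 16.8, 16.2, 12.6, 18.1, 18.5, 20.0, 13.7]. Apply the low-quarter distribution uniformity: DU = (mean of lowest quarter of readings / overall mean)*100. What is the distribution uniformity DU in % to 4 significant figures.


sorted lowest 4 of 16: [10.4, 10.6, 11.3, 12.6] -> mean = 11.2250 mm
overall mean = 15.8938 mm
DU = (11.2250/15.8938)*100 = 70.63 %
Therefore the distribution uniformity DU = 70.63 %.


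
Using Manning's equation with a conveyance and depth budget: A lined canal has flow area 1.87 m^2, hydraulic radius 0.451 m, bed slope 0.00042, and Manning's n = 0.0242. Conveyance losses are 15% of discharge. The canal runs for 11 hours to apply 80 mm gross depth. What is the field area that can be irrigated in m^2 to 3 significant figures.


Approach: apply Manning's equation with a conveyance and depth budget, Q = (1/n)*A*R^(2/3)*S^(1/2); Q_field = Q*(1-loss); Area = Q_field*t/(d/1000).
Step 1 — canal discharge (Manning's equation):
  Q = (1/0.0242) * 1.87 * 0.451^(2/3) * 0.00042^(1/2) = 0.93133 m^3/s
Step 2 — delivered flow: Q_field = 0.93133*(1 - 15/100) = 0.79163 m^3/s
Step 3 — volume delivered: V = 0.79163 * 11*3600 = 31348 m^3
Step 4 — area served: A = V / (depth/1000) = 31348 / 0.08 = 392000 m^2
Therefore the field area that can be irrigated = 392000 m^2.


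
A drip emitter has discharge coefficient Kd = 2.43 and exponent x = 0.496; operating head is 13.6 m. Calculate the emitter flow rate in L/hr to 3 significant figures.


Approach: apply the emitter characteristic equation, q = Kd * h^x.
q = 2.43 * 13.6^0.496 = 8.87 L/hr
Therefore the emitter flow rate = 8.87 L/hr.


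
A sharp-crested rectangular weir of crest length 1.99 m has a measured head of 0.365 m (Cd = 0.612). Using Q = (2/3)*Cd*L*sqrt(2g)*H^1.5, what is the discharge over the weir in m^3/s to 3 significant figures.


Q = (2/3)*0.612*1.99*sqrt(2*9.81)*0.365^1.5 = 0.793 m^3/s
Therefore the discharge over the weir = 0.793 m^3/s.


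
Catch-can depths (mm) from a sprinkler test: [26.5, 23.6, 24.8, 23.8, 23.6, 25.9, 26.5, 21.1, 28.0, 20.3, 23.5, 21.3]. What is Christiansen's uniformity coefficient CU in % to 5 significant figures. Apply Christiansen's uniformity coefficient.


Approach: apply Christiansen's uniformity coefficient, CU = (1 - mean_abs_deviation/mean)*100.
mean = 24.07500 mm
mean |d_i - mean| = 1.887500 mm
CU = (1 - 1.887500/24.07500)*100 = 92.160 %
Therefore Christiansen's uniformity coefficient CU = 92.160 %.


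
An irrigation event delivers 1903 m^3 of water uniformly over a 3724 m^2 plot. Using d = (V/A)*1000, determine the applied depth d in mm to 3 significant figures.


d = (1903 / 3724) * 1000 = 511 mm
Therefore the applied depth d = 511 mm.


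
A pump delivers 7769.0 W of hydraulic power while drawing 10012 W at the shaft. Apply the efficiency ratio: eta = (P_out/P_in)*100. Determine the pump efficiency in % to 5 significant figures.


eta = (7769.0 / 10012) * 100 = 77.597 %
Therefore the pump efficiency = 77.597 %.


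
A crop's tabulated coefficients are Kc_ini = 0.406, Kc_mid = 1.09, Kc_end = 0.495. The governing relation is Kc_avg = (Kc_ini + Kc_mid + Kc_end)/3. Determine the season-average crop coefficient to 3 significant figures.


Kc_avg = (0.406 + 1.09 + 0.495)/3 = 0.664
Therefore the season-average crop coefficient = 0.664.


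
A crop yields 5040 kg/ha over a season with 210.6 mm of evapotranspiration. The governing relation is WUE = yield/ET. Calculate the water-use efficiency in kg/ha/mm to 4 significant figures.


WUE = 5040 / 210.6 = 23.93 kg/ha/mm
Therefore the water-use efficiency = 23.93 kg/ha/mm.


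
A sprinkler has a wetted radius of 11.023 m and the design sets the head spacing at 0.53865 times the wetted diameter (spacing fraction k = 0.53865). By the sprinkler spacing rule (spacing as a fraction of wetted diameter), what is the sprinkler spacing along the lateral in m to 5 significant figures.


Approach: apply the sprinkler spacing rule (spacing as a fraction of wetted diameter), S = k*(2*R).
S = 0.53865 * (2 * 11.023) = 11.875 m
Therefore the sprinkler spacing along the lateral = 11.875 m.


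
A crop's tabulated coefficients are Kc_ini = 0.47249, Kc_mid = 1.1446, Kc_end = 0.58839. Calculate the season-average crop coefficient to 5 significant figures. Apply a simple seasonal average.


Approach: apply a simple seasonal average, Kc_avg = (Kc_ini + Kc_mid + Kc_end)/3.
Kc_avg = (0.47249 + 1.1446 + 0.58839)/3 = 0.73516
Therefore the season-average crop coefficient = 0.73516.


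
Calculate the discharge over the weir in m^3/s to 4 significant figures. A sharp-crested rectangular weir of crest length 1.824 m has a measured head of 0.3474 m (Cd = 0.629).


Approach: apply the rectangular weir equation, Q = (2/3)*Cd*L*sqrt(2g)*H^1.5.
Q = (2/3)*0.629*1.824*sqrt(2*9.81)*0.3474^1.5 = 0.6937 m^3/s
Therefore the discharge over the weir = 0.6937 m^3/s.


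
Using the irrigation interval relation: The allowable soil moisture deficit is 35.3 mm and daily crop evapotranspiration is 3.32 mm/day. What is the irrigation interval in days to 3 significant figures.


Approach: apply the irrigation interval relation, interval = SMD / ETc.
interval = 35.3 / 3.32 = 10.6 days
Therefore the irrigation interval = 10.6 days.


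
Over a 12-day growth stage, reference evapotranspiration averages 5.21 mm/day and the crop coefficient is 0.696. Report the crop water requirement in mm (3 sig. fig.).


Approach: apply the crop water requirement relation, CWR = ET0 * Kc * days.
CWR = 5.21 * 0.696 * 12 = 43.5 mm
Therefore the crop water requirement = 43.5 mm.


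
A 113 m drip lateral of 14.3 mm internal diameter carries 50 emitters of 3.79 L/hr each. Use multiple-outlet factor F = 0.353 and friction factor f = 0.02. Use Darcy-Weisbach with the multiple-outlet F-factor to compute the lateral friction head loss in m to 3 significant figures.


Approach: apply Darcy-Weisbach with the multiple-outlet F-factor, Q = n*q/(3600*1000) m^3/s; v = Q/A; hf = F*f*(L/D)*(v^2/(2g)).
Q = 50*3.79/(3600*1000) = 5.2639e-05 m^3/s
A = pi*(14.3e-3/2)^2 = 1.6061e-04 m^2, so v = Q/A = 0.32775 m/s
hf = 0.353*0.02*(113/0.0143)*(0.32775^2/(2*9.81)) = 0.305 m
Therefore the lateral friction head loss = 0.305 m.


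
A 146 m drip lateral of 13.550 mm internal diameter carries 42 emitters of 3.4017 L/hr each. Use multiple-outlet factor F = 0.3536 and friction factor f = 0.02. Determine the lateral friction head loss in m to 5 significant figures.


Approach: apply Darcy-Weisbach with the multiple-outlet F-factor, Q = n*q/(3600*1000) m^3/s; v = Q/A; hf = F*f*(L/D)*(v^2/(2g)).
Q = 42*3.4017/(3600*1000) = 3.968650e-05 m^3/s
A = pi*(13.550e-3/2)^2 = 1.442011e-04 m^2, so v = Q/A = 0.2752164 m/s
hf = 0.3536*0.02*(146/0.013550)*(0.2752164^2/(2*9.81)) = 0.29417 m
Therefore the lateral friction head loss = 0.29417 m.


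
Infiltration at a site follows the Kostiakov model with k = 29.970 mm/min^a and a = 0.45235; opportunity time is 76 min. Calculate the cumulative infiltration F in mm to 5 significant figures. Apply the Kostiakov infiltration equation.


Approach: apply the Kostiakov infiltration equation, F = k*t^a.
F = 29.970 * 76^0.45235 = 212.56 mm
Therefore the cumulative infiltration F = 212.56 mm.


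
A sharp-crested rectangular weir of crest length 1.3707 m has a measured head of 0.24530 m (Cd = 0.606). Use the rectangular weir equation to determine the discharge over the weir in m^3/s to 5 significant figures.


Approach: apply the rectangular weir equation, Q = (2/3)*Cd*L*sqrt(2g)*H^1.5.
Q = (2/3)*0.606*1.3707*sqrt(2*9.81)*0.24530^1.5 = 0.29800 m^3/s
Therefore the discharge over the weir = 0.29800 m^3/s.


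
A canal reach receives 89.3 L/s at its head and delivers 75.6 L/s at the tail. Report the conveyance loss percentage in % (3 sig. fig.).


Approach: apply the conveyance loss ratio, loss% = ((Q_head - Q_tail)/Q_head)*100.
loss = ((89.3 - 75.6)/89.3)*100 = 15.3 %
Therefore the conveyance loss percentage = 15.3 %.


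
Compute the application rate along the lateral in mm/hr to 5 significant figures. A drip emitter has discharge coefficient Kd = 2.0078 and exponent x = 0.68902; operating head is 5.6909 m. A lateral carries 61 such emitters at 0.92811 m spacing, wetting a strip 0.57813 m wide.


Approach: apply the emitter equation with a lateral mass balance, q = Kd*h^x; Q = n*q; rate = Q/(n*spacing*width).
Step 1 — single emitter flow (q = Kd*h^x):
  q = 2.0078 * 5.6909^0.68902 = 6.653578 L/hr
Step 2 — total lateral flow: Q = 61 * 6.653578 = 405.8682 L/hr
Step 3 — wetted area: A = 61 * 0.92811 * 0.57813 = 32.73066 m^2
Step 4 — application rate: Q/A = 405.8682/32.73066 = 12.400 mm/hr
Therefore the application rate along the lateral = 12.400 mm/hr.


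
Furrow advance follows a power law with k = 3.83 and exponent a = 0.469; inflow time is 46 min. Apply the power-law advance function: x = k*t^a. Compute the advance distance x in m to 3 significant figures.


x = 3.83 * 46^0.469 = 23.1 m
Therefore the advance distance x = 23.1 m.


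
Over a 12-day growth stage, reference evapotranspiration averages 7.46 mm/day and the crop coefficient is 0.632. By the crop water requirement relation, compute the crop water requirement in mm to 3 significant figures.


Approach: apply the crop water requirement relation, CWR = ET0 * Kc * days.
CWR = 7.46 * 0.632 * 12 = 56.6 mm
Therefore the crop water requirement = 56.6 mm.


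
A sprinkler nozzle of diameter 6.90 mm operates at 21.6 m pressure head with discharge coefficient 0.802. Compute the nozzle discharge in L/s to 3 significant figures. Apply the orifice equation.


Approach: apply the orifice equation, Q = Cd*A*sqrt(2*g*h), A = pi*(d/2)^2.
A = pi*(6.90e-3/2)^2 = 3.7393e-05 m^2
Q = 0.802 * 3.7393e-05 * sqrt(2*9.81*21.6) * 1000 = 0.617 L/s
Therefore the nozzle discharge = 0.617 L/s.


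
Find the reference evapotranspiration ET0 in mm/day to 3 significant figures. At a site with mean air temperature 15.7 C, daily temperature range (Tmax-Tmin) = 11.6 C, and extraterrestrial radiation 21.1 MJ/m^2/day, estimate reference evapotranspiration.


Approach: apply the Hargreaves-Samani method, ET0 = 0.0023*(Tmean+17.8)*sqrt(Tmax-Tmin)*0.408*Ra.
ET0 = 0.0023*(15.7+17.8)*sqrt(11.6)*0.408*21.1 = 2.26 mm/day
Therefore the reference evapotranspiration ET0 = 2.26 mm/day.


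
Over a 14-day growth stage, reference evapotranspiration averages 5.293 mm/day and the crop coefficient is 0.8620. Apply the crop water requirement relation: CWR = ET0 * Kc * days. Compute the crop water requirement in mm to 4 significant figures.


CWR = 5.293 * 0.8620 * 14 = 63.88 mm
Therefore the crop water requirement = 63.88 mm.


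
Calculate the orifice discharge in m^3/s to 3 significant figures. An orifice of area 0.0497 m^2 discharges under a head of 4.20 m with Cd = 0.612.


Approach: apply the orifice equation, Q = Cd*A*sqrt(2*g*h).
Q = 0.612 * 0.0497 * sqrt(2*9.81*4.20) = 0.276 m^3/s
Therefore the orifice discharge = 0.276 m^3/s.


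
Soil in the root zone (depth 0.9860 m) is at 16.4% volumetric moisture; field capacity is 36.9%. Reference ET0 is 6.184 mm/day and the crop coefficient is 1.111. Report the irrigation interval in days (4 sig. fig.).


Approach: apply soil-water budget scheduling, SMD = (FC-theta)/100*depth*1000; ETc = ET0*Kc; interval = SMD/ETc.
Step 1 — soil moisture deficit:
  SMD = (36.9 - 16.4)/100 * 0.9860 * 1000 = 202.130 mm
Step 2 — daily crop ET (ETc = ET0*Kc):
  ETc = 6.184 * 1.111 = 6.87042 mm/day
Step 3 — irrigation interval (SMD/ETc):
  interval = 202.130 / 6.87042 = 29.42 days
Therefore the irrigation interval = 29.42 days.


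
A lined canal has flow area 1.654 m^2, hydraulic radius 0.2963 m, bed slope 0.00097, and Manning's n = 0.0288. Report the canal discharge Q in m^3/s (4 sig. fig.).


Approach: apply Manning's equation, Q = (1/n)*A*R^(2/3)*S^(1/2).
Q = (1/0.0288) * 1.654 * 0.2963^(2/3) * 0.00097^(1/2) = 0.7950 m^3/s
Therefore the canal discharge Q = 0.7950 m^3/s.


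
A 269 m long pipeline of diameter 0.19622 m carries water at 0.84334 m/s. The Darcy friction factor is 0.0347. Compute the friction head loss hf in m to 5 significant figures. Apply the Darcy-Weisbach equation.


Approach: apply the Darcy-Weisbach equation, hf = f*(L/D)*(v^2/(2g)).
hf = 0.0347 * (269/0.19622) * (0.84334^2 / (2*9.81))
hf = 1.7244 m
Therefore the friction head loss hf = 1.7244 m.


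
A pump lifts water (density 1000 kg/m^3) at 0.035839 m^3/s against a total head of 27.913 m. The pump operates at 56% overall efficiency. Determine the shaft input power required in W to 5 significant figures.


Approach: apply hydraulic power then efficiency conversion, P = rho*g*Q*H; P_in = P/eta.
Step 1 — hydraulic power (P = rho*g*Q*H):
  P = 1000 * 9.81 * 0.035839 * 27.913 = 9813.669 W
Step 2 — input power: P_in = P/eta = 9813.669 / 0.56 = 17524 W
Therefore the shaft input power required = 17524 W.


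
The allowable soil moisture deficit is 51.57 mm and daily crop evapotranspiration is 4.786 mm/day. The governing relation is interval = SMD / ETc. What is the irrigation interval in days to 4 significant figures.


interval = 51.57 / 4.786 = 10.78 days
Therefore the irrigation interval = 10.78 days.


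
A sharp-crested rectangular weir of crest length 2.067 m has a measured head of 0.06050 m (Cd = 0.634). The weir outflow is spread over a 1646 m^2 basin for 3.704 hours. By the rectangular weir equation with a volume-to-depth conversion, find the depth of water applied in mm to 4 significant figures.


Approach: apply the rectangular weir equation with a volume-to-depth conversion, Q = (2/3)*Cd*L*sqrt(2g)*H^1.5; d = Q*t/A * 1000.
Step 1 — weir discharge:
  Q = (2/3)*0.634*2.067*sqrt(2*9.81)*0.06050^1.5 = 0.0575865 m^3/s
Step 2 — volume: V = 0.0575865 * 3.704*3600 = 767.882 m^3
Step 3 — depth: d = V/A * 1000 = 767.882/1646 * 1000 = 466.5 mm
Therefore the depth of water applied = 466.5 mm.


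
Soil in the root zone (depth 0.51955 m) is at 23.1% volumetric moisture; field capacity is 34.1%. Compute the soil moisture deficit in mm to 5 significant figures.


Approach: apply the soil moisture deficit relation, SMD = (FC - theta)/100 * depth * 1000.
SMD = (34.1 - 23.1)/100 * 0.51955 * 1000 = 57.150 mm
Therefore the soil moisture deficit = 57.150 mm.


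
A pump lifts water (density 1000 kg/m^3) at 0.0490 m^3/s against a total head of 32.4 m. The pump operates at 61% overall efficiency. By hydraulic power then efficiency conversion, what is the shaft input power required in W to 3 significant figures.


Approach: apply hydraulic power then efficiency conversion, P = rho*g*Q*H; P_in = P/eta.
Step 1 — hydraulic power (P = rho*g*Q*H):
  P = 1000 * 9.81 * 0.0490 * 32.4 = 15574 W
Step 2 — input power: P_in = P/eta = 15574 / 0.61 = 25500 W
Therefore the shaft input power required = 25500 W.


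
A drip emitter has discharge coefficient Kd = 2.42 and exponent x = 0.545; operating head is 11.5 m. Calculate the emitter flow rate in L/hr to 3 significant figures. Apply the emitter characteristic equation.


Approach: apply the emitter characteristic equation, q = Kd * h^x.
q = 2.42 * 11.5^0.545 = 9.16 L/hr
Therefore the emitter flow rate = 9.16 L/hr.


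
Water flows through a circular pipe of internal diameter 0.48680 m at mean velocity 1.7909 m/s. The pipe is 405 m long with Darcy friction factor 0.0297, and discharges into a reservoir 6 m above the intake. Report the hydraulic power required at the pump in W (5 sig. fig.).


Approach: apply continuity + Darcy-Weisbach + hydraulic power, Q = A*v; hf = f*(L/D)*(v^2/(2g)); H = static + hf; P = rho*g*Q*H.
Step 1 — flow rate (continuity, Q = A*v):
  A = pi*(0.48680/2)^2 = 0.1861191 m^2
  Q = 0.1861191 * 1.7909 = 0.3333208 m^3/s
Step 2 — friction head loss (Darcy-Weisbach):
  hf = 0.0297 * (405/0.48680) * (1.7909^2 / (2*9.81))
  hf = 4.039286 m
Step 3 — total head: H = 6 + 4.039286 = 10.03929 m
Step 4 — hydraulic power (P = rho*g*Q*H):
  P = 1000 * 9.81 * 0.3333208 * 10.03929 = 32827 W
Therefore the hydraulic power required at the pump = 32827 W.


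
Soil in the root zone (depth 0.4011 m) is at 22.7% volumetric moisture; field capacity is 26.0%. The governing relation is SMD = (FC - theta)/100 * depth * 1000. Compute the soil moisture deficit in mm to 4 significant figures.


SMD = (26.0 - 22.7)/100 * 0.4011 * 1000 = 13.24 mm
Therefore the soil moisture deficit = 13.24 mm.


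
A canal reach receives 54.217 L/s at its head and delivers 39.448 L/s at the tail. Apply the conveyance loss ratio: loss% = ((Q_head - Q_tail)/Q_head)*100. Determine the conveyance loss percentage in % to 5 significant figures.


loss = ((54.217 - 39.448)/54.217)*100 = 27.241 %
Therefore the conveyance loss percentage = 27.241 %.


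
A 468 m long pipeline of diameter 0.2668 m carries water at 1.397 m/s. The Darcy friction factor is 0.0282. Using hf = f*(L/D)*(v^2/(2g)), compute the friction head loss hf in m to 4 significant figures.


hf = 0.0282 * (468/0.2668) * (1.397^2 / (2*9.81))
hf = 4.920 m
Therefore the friction head loss hf = 4.920 m.


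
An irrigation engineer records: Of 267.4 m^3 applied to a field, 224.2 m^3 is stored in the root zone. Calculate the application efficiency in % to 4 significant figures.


Approach: apply the application efficiency ratio, Ea = (stored/applied)*100.
Ea = (224.2/267.4)*100 = 83.84 %
Therefore the application efficiency = 83.84 %.


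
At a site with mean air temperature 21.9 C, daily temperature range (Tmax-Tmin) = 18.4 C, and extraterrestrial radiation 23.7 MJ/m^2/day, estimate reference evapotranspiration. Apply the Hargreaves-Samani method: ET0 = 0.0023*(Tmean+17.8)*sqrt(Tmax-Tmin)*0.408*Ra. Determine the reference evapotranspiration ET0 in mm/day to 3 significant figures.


ET0 = 0.0023*(21.9+17.8)*sqrt(18.4)*0.408*23.7 = 3.79 mm/day
Therefore the reference evapotranspiration ET0 = 3.79 mm/day.


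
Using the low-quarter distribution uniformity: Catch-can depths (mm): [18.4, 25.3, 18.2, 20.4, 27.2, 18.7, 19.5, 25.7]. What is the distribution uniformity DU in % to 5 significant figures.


Approach: apply the low-quarter distribution uniformity, DU = (mean of lowest quarter of readings / overall mean)*100.
sorted lowest 2 of 8: [18.2, 18.4] -> mean = 18.30000 mm
overall mean = 21.67500 mm
DU = (18.30000/21.67500)*100 = 84.429 %
Therefore the distribution uniformity DU = 84.429 %.


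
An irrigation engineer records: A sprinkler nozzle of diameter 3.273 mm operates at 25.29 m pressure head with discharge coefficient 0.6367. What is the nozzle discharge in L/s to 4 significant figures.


Approach: apply the orifice equation, Q = Cd*A*sqrt(2*g*h), A = pi*(d/2)^2.
A = pi*(3.273e-3/2)^2 = 8.41360e-06 m^2
Q = 0.6367 * 8.41360e-06 * sqrt(2*9.81*25.29) * 1000 = 0.1193 L/s
Therefore the nozzle discharge = 0.1193 L/s.


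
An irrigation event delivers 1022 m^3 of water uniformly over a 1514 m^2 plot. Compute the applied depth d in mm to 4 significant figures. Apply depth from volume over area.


Approach: apply depth from volume over area, d = (V/A)*1000.
d = (1022 / 1514) * 1000 = 675.0 mm
Therefore the applied depth d = 675.0 mm.


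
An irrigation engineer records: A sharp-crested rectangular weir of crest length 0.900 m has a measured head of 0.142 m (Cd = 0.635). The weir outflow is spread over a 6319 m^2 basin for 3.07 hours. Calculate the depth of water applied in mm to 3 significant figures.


Approach: apply the rectangular weir equation with a volume-to-depth conversion, Q = (2/3)*Cd*L*sqrt(2g)*H^1.5; d = Q*t/A * 1000.
Step 1 — weir discharge:
  Q = (2/3)*0.635*0.900*sqrt(2*9.81)*0.142^1.5 = 0.090304 m^3/s
Step 2 — volume: V = 0.090304 * 3.07*3600 = 998.04 m^3
Step 3 — depth: d = V/A * 1000 = 998.04/6319 * 1000 = 158 mm
Therefore the depth of water applied = 158 mm.


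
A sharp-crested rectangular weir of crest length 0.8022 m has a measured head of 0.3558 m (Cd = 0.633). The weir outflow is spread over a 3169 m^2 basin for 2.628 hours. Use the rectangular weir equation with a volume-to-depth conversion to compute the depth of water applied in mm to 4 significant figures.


Approach: apply the rectangular weir equation with a volume-to-depth conversion, Q = (2/3)*Cd*L*sqrt(2g)*H^1.5; d = Q*t/A * 1000.
Step 1 — weir discharge:
  Q = (2/3)*0.633*0.8022*sqrt(2*9.81)*0.3558^1.5 = 0.318239 m^3/s
Step 2 — volume: V = 0.318239 * 2.628*3600 = 3010.80 m^3
Step 3 — depth: d = V/A * 1000 = 3010.80/3169 * 1000 = 950.1 mm
Therefore the depth of water applied = 950.1 mm.


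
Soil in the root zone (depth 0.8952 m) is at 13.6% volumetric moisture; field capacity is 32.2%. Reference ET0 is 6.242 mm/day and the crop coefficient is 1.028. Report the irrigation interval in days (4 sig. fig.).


Approach: apply soil-water budget scheduling, SMD = (FC-theta)/100*depth*1000; ETc = ET0*Kc; interval = SMD/ETc.
Step 1 — soil moisture deficit:
  SMD = (32.2 - 13.6)/100 * 0.8952 * 1000 = 166.507 mm
Step 2 — daily crop ET (ETc = ET0*Kc):
  ETc = 6.242 * 1.028 = 6.41678 mm/day
Step 3 — irrigation interval (SMD/ETc):
  interval = 166.507 / 6.41678 = 25.95 days
Therefore the irrigation interval = 25.95 days.


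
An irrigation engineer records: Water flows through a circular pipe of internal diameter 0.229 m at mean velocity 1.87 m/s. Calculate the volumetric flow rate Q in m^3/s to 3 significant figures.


Approach: apply the continuity equation for pipe flow, Q = A * v with A = pi*(D/2)^2.
A = pi*(0.229/2)^2 = 0.041187 m^2
Q = 0.041187 * 1.87 = 0.0770 m^3/s
Therefore the volumetric flow rate Q = 0.0770 m^3/s.


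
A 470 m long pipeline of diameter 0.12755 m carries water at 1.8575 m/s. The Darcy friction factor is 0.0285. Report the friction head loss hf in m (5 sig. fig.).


Approach: apply the Darcy-Weisbach equation, hf = f*(L/D)*(v^2/(2g)).
hf = 0.0285 * (470/0.12755) * (1.8575^2 / (2*9.81))
hf = 18.468 m
Therefore the friction head loss hf = 18.468 m.


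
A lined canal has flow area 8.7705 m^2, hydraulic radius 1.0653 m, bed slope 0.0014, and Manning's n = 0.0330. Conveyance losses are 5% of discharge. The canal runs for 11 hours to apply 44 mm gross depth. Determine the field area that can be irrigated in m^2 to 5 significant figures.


Approach: apply Manning's equation with a conveyance and depth budget, Q = (1/n)*A*R^(2/3)*S^(1/2); Q_field = Q*(1-loss); Area = Q_field*t/(d/1000).
Step 1 — canal discharge (Manning's equation):
  Q = (1/0.0330) * 8.7705 * 1.0653^(2/3) * 0.0014^(1/2) = 10.37263 m^3/s
Step 2 — delivered flow: Q_field = 10.37263*(1 - 5/100) = 9.854002 m^3/s
Step 3 — volume delivered: V = 9.854002 * 11*3600 = 390218.5 m^3
Step 4 — area served: A = V / (depth/1000) = 390218.5 / 0.044 = 8868600 m^2
Therefore the field area that can be irrigated = 8868600 m^2.


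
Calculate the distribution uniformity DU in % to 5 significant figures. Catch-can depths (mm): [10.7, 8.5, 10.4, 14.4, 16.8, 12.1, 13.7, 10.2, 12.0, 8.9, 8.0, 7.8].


Approach: apply the low-quarter distribution uniformity, DU = (mean of lowest quarter of readings / overall mean)*100.
sorted lowest 3 of 12: [7.8, 8.0, 8.5] -> mean = 8.100000 mm
overall mean = 11.12500 mm
DU = (8.100000/11.12500)*100 = 72.809 %
Therefore the distribution uniformity DU = 72.809 %.


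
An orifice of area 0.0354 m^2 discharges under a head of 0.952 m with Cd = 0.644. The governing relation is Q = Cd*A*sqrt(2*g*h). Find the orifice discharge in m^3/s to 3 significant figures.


Q = 0.644 * 0.0354 * sqrt(2*9.81*0.952) = 0.0985 m^3/s
Therefore the orifice discharge = 0.0985 m^3/s.


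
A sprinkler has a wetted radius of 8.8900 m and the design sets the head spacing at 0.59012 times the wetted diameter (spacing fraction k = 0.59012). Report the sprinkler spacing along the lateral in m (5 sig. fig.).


Approach: apply the sprinkler spacing rule (spacing as a fraction of wetted diameter), S = k*(2*R).
S = 0.59012 * (2 * 8.8900) = 10.492 m
Therefore the sprinkler spacing along the lateral = 10.492 m.


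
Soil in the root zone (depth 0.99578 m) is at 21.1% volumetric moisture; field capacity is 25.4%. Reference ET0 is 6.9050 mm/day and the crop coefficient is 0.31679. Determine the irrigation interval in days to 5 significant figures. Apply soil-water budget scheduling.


Approach: apply soil-water budget scheduling, SMD = (FC-theta)/100*depth*1000; ETc = ET0*Kc; interval = SMD/ETc.
Step 1 — soil moisture deficit:
  SMD = (25.4 - 21.1)/100 * 0.99578 * 1000 = 42.81854 mm
Step 2 — daily crop ET (ETc = ET0*Kc):
  ETc = 6.9050 * 0.31679 = 2.187435 mm/day
Step 3 — irrigation interval (SMD/ETc):
  interval = 42.81854 / 2.187435 = 19.575 days
Therefore the irrigation interval = 19.575 days.


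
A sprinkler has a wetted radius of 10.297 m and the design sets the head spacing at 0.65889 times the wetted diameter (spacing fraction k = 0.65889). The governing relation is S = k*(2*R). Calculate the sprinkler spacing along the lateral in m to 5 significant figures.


S = 0.65889 * (2 * 10.297) = 13.569 m
Therefore the sprinkler spacing along the lateral = 13.569 m.


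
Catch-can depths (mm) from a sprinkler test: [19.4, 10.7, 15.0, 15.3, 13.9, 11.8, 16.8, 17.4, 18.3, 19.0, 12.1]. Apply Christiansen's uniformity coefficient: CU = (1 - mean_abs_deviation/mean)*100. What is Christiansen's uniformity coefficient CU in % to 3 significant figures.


mean = 15.427 mm
mean |d_i - mean| = 2.5025 mm
CU = (1 - 2.5025/15.427)*100 = 83.8 %
Therefore Christiansen's uniformity coefficient CU = 83.8 %.


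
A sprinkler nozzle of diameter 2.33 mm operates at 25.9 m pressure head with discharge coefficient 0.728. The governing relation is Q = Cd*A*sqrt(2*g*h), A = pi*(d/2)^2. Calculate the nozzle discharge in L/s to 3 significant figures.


A = pi*(2.33e-3/2)^2 = 4.2638e-06 m^2
Q = 0.728 * 4.2638e-06 * sqrt(2*9.81*25.9) * 1000 = 0.0700 L/s
Therefore the nozzle discharge = 0.0700 L/s.


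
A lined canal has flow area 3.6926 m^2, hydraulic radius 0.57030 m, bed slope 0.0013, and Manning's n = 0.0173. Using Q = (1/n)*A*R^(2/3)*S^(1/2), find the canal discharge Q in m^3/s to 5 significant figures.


Q = (1/0.0173) * 3.6926 * 0.57030^(2/3) * 0.0013^(1/2) = 5.2925 m^3/s
Therefore the canal discharge Q = 5.2925 m^3/s.


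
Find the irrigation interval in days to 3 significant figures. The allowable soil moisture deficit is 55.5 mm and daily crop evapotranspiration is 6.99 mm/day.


Approach: apply the irrigation interval relation, interval = SMD / ETc.
interval = 55.5 / 6.99 = 7.94 days
Therefore the irrigation interval = 7.94 days.


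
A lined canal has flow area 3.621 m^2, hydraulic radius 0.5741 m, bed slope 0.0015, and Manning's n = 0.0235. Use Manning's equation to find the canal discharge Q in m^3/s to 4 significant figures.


Approach: apply Manning's equation, Q = (1/n)*A*R^(2/3)*S^(1/2).
Q = (1/0.0235) * 3.621 * 0.5741^(2/3) * 0.0015^(1/2) = 4.122 m^3/s
Therefore the canal discharge Q = 4.122 m^3/s.


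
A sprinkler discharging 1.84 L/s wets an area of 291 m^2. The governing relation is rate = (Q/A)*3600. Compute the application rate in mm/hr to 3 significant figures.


rate = (1.84 / 291) * 3600 = 22.8 mm/hr
Therefore the application rate = 22.8 mm/hr.


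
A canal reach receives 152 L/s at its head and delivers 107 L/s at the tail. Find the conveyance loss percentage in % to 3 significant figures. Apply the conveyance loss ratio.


Approach: apply the conveyance loss ratio, loss% = ((Q_head - Q_tail)/Q_head)*100.
loss = ((152 - 107)/152)*100 = 29.6 %
Therefore the conveyance loss percentage = 29.6 %.


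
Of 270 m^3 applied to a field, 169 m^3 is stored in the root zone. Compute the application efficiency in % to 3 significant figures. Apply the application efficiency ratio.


Approach: apply the application efficiency ratio, Ea = (stored/applied)*100.
Ea = (169/270)*100 = 62.6 %
Therefore the application efficiency = 62.6 %.


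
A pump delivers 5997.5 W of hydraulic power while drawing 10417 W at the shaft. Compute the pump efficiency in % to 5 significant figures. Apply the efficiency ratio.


Approach: apply the efficiency ratio, eta = (P_out/P_in)*100.
eta = (5997.5 / 10417) * 100 = 57.574 %
Therefore the pump efficiency = 57.574 %.


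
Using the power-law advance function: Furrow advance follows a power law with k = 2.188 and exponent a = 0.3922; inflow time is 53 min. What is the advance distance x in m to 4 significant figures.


Approach: apply the power-law advance function, x = k*t^a.
x = 2.188 * 53^0.3922 = 10.38 m
Therefore the advance distance x = 10.38 m.


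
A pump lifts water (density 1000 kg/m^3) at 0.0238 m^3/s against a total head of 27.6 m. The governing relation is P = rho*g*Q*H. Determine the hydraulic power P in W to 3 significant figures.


P = 1000 * 9.81 * 0.0238 * 27.6 = 6440 W
Therefore the hydraulic power P = 6440 W.


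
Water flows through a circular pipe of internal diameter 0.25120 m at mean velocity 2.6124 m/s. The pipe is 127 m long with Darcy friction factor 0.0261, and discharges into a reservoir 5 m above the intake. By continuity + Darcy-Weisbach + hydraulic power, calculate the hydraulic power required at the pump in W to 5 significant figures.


Approach: apply continuity + Darcy-Weisbach + hydraulic power, Q = A*v; hf = f*(L/D)*(v^2/(2g)); H = static + hf; P = rho*g*Q*H.
Step 1 — flow rate (continuity, Q = A*v):
  A = pi*(0.25120/2)^2 = 0.04955976 m^2
  Q = 0.04955976 * 2.6124 = 0.1294699 m^3/s
Step 2 — friction head loss (Darcy-Weisbach):
  hf = 0.0261 * (127/0.25120) * (2.6124^2 / (2*9.81))
  hf = 4.589918 m
Step 3 — total head: H = 5 + 4.589918 = 9.589918 m
Step 4 — hydraulic power (P = rho*g*Q*H):
  P = 1000 * 9.81 * 0.1294699 * 9.589918 = 12180 W
Therefore the hydraulic power required at the pump = 12180 W.


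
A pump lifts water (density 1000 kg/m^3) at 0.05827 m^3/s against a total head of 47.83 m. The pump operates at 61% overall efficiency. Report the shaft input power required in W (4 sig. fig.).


Approach: apply hydraulic power then efficiency conversion, P = rho*g*Q*H; P_in = P/eta.
Step 1 — hydraulic power (P = rho*g*Q*H):
  P = 1000 * 9.81 * 0.05827 * 47.83 = 27341.0 W
Step 2 — input power: P_in = P/eta = 27341.0 / 0.61 = 44820 W
Therefore the shaft input power required = 44820 W.


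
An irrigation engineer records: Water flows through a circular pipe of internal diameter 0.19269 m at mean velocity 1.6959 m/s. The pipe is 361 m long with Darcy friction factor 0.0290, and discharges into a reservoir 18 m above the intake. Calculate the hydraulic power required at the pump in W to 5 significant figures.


Approach: apply continuity + Darcy-Weisbach + hydraulic power, Q = A*v; hf = f*(L/D)*(v^2/(2g)); H = static + hf; P = rho*g*Q*H.
Step 1 — flow rate (continuity, Q = A*v):
  A = pi*(0.19269/2)^2 = 0.02916139 m^2
  Q = 0.02916139 * 1.6959 = 0.04945480 m^3/s
Step 2 — friction head loss (Darcy-Weisbach):
  hf = 0.0290 * (361/0.19269) * (1.6959^2 / (2*9.81))
  hf = 7.964298 m
Step 3 — total head: H = 18 + 7.964298 = 25.96430 m
Step 4 — hydraulic power (P = rho*g*Q*H):
  P = 1000 * 9.81 * 0.04945480 * 25.96430 = 12597 W
Therefore the hydraulic power required at the pump = 12597 W.


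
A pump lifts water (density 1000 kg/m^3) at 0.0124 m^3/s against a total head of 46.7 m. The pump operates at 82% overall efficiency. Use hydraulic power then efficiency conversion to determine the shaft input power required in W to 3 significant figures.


Approach: apply hydraulic power then efficiency conversion, P = rho*g*Q*H; P_in = P/eta.
Step 1 — hydraulic power (P = rho*g*Q*H):
  P = 1000 * 9.81 * 0.0124 * 46.7 = 5680.8 W
Step 2 — input power: P_in = P/eta = 5680.8 / 0.82 = 6930 W
Therefore the shaft input power required = 6930 W.


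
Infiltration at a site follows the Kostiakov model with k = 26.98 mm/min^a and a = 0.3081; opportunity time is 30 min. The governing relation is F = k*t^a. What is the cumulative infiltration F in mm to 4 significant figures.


F = 26.98 * 30^0.3081 = 76.94 mm
Therefore the cumulative infiltration F = 76.94 mm.


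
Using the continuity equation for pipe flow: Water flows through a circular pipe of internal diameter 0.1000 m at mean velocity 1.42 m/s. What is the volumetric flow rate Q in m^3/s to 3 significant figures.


Approach: apply the continuity equation for pipe flow, Q = A * v with A = pi*(D/2)^2.
A = pi*(0.1000/2)^2 = 0.0078540 m^2
Q = 0.0078540 * 1.42 = 0.0112 m^3/s
Therefore the volumetric flow rate Q = 0.0112 m^3/s.


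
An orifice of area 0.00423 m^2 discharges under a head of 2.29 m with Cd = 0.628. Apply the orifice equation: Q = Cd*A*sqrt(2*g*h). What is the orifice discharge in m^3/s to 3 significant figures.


Q = 0.628 * 0.00423 * sqrt(2*9.81*2.29) = 0.0178 m^3/s
Therefore the orifice discharge = 0.0178 m^3/s.


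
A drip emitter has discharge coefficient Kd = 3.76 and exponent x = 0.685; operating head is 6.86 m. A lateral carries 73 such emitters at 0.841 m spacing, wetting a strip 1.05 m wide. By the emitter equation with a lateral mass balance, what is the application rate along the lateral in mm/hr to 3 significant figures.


Approach: apply the emitter equation with a lateral mass balance, q = Kd*h^x; Q = n*q; rate = Q/(n*spacing*width).
Step 1 — single emitter flow (q = Kd*h^x):
  q = 3.76 * 6.86^0.685 = 14.063 L/hr
Step 2 — total lateral flow: Q = 73 * 14.063 = 1026.6 L/hr
Step 3 — wetted area: A = 73 * 0.841 * 1.05 = 64.463 m^2
Step 4 — application rate: Q/A = 1026.6/64.463 = 15.9 mm/hr
Therefore the application rate along the lateral = 15.9 mm/hr.


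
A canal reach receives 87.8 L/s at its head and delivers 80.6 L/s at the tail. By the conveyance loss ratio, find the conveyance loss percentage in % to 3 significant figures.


Approach: apply the conveyance loss ratio, loss% = ((Q_head - Q_tail)/Q_head)*100.
loss = ((87.8 - 80.6)/87.8)*100 = 8.20 %
Therefore the conveyance loss percentage = 8.20 %.


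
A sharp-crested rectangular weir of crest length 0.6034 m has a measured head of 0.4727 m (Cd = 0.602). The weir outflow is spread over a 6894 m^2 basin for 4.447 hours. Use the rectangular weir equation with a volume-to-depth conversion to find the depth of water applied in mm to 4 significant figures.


Approach: apply the rectangular weir equation with a volume-to-depth conversion, Q = (2/3)*Cd*L*sqrt(2g)*H^1.5; d = Q*t/A * 1000.
Step 1 — weir discharge:
  Q = (2/3)*0.602*0.6034*sqrt(2*9.81)*0.4727^1.5 = 0.348609 m^3/s
Step 2 — volume: V = 0.348609 * 4.447*3600 = 5580.95 m^3
Step 3 — depth: d = V/A * 1000 = 5580.95/6894 * 1000 = 809.5 mm
Therefore the depth of water applied = 809.5 mm.


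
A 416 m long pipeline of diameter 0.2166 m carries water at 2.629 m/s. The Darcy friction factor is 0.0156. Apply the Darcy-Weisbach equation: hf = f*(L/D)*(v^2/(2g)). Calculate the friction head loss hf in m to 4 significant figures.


hf = 0.0156 * (416/0.2166) * (2.629^2 / (2*9.81))
hf = 10.55 m
Therefore the friction head loss hf = 10.55 m.


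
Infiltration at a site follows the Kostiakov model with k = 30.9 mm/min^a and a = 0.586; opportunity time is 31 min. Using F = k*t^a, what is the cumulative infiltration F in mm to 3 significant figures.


F = 30.9 * 31^0.586 = 231 mm
Therefore the cumulative infiltration F = 231 mm.


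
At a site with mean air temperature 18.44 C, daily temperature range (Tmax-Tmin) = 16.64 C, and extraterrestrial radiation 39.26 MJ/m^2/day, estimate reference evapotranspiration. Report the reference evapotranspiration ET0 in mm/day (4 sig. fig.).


Approach: apply the Hargreaves-Samani method, ET0 = 0.0023*(Tmean+17.8)*sqrt(Tmax-Tmin)*0.408*Ra.
ET0 = 0.0023*(18.44+17.8)*sqrt(16.64)*0.408*39.26 = 5.446 mm/day
Therefore the reference evapotranspiration ET0 = 5.446 mm/day.
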